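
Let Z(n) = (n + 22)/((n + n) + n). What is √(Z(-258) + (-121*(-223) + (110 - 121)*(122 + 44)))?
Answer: √418642711/129 ≈ 158.61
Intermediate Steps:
Z(n) = (22 + n)/(3*n) (Z(n) = (22 + n)/(2*n + n) = (22 + n)/((3*n)) = (22 + n)*(1/(3*n)) = (22 + n)/(3*n))
√(Z(-258) + (-121*(-223) + (110 - 121)*(122 + 44))) = √((⅓)*(22 - 258)/(-258) + (-121*(-223) + (110 - 121)*(122 + 44))) = √((⅓)*(-1/258)*(-236) + (26983 - 11*166)) = √(118/387 + (26983 - 1826)) = √(118/387 + 25157) = √(9735877/387) = √418642711/129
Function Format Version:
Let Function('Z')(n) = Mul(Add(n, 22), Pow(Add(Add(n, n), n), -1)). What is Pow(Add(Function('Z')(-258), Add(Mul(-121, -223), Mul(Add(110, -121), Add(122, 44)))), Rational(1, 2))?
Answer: Mul(Rational(1, 129), Pow(418642711, Rational(1, 2))) ≈ 158.61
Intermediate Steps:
Function('Z')(n) = Mul(Rational(1, 3), Pow(n, -1), Add(22, n)) (Function('Z')(n) = Mul(Add(22, n), Pow(Add(Mul(2, n), n), -1)) = Mul(Add(22, n), Pow(Mul(3, n), -1)) = Mul(Add(22, n), Mul(Rational(1, 3), Pow(n, -1))) = Mul(Rational(1, 3), Pow(n, -1), Add(22, n)))
Pow(Add(Function('Z')(-258), Add(Mul(-121, -223), Mul(Add(110, -121), Add(122, 44)))), Rational(1, 2)) = Pow(Add(Mul(Rational(1, 3), Pow(-258, -1), Add(22, -258)), Add(Mul(-121, -223), Mul(Add(110, -121), Add(122, 44)))), Rational(1, 2)) = Pow(Add(Mul(Rational(1, 3), Rational(-1, 258), -236), Add(26983, Mul(-11, 166))), Rational(1, 2)) = Pow(Add(Rational(118, 387), Add(26983, -1826)), Rational(1, 2)) = Pow(Add(Rational(118, 387), 25157), Rational(1, 2)) = Pow(Rational(9735877, 387), Rational(1, 2)) = Mul(Rational(1, 129), Pow(418642711, Rational(1, 2)))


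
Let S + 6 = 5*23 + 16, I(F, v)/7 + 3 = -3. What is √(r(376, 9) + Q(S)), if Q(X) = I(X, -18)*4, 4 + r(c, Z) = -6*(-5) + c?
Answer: 3*√26 ≈ 15.297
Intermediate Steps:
I(F, v) = -42 (I(F, v) = -21 + 7*(-3) = -21 - 21 = -42)
r(c, Z) = 26 + c (r(c, Z) = -4 + (-6*(-5) + c) = -4 + (30 + c) = 26 + c)
S = 125 (S = -6 + (5*23 + 16) = -6 + (115 + 16) = -6 + 131 = 125)
Q(X) = -168 (Q(X) = -42*4 = -168)
√(r(376, 9) + Q(S)) = √((26 + 376) - 168) = √(402 - 168) = √234 = 3*√26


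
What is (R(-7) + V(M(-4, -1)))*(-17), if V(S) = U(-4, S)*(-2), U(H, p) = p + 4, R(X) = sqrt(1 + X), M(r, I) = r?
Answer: -17*I*sqrt(6) ≈ -41.641*I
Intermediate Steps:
U(H, p) = 4 + p
V(S) = -8 - 2*S (V(S) = (4 + S)*(-2) = -8 - 2*S)
(R(-7) + V(M(-4, -1)))*(-17) = (sqrt(1 - 7) + (-8 - 2*(-4)))*(-17) = (sqrt(-6) + (-8 + 8))*(-17) = (I*sqrt(6) + 0)*(-17) = (I*sqrt(6))*(-17) = -17*I*sqrt(6)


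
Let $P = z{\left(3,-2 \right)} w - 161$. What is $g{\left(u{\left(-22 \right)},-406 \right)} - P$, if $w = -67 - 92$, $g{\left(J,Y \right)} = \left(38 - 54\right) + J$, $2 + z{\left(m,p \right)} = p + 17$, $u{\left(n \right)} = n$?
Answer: $2190$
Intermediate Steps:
$z{\left(m,p \right)} = 15 + p$ ($z{\left(m,p \right)} = -2 + \left(p + 17\right) = -2 + \left(17 + p\right) = 15 + p$)
$g{\left(J,Y \right)} = -16 + J$
$w = -159$ ($w = -67 - 92 = -159$)
$P = -2228$ ($P = \left(15 - 2\right) \left(-159\right) - 161 = 13 \left(-159\right) - 161 = -2067 - 161 = -2228$)
$g{\left(u{\left(-22 \right)},-406 \right)} - P = \left(-16 - 22\right) - -2228 = -38 + 2228 = 2190$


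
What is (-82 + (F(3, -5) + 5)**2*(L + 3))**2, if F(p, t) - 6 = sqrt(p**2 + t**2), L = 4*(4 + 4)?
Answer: 48706249 + 8228220*sqrt(34) ≈ 9.6685e+7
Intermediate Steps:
L = 32 (L = 4*8 = 32)
F(p, t) = 6 + sqrt(p**2 + t**2)
(-82 + (F(3, -5) + 5)**2*(L + 3))**2 = (-82 + ((6 + sqrt(3**2 + (-5)**2)) + 5)**2*(32 + 3))**2 = (-82 + ((6 + sqrt(9 + 25)) + 5)**2*35)**2 = (-82 + ((6 + sqrt(34)) + 5)**2*35)**2 = (-82 + (11 + sqrt(34))**2*35)**2 = (-82 + 35*(11 + sqrt(34))**2)**2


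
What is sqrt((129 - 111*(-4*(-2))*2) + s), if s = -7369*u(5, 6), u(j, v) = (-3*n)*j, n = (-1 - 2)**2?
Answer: 132*sqrt(57) ≈ 996.58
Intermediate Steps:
n = 9 (n = (-3)**2 = 9)
u(j, v) = -27*j (u(j, v) = (-3*9)*j = -27*j)
s = 994815 (s = -(-198963)*5 = -7369*(-135) = 994815)
sqrt((129 - 111*(-4*(-2))*2) + s) = sqrt((129 - 111*(-4*(-2))*2) + 994815) = sqrt((129 - 888*2) + 994815) = sqrt((129 - 111*16) + 994815) = sqrt((129 - 1776) + 994815) = sqrt(-1647 + 994815) = sqrt(993168) = 132*sqrt(57)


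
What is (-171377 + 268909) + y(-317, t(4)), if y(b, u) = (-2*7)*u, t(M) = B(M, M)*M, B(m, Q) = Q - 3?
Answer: 97476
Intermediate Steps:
B(m, Q) = -3 + Q
t(M) = M*(-3 + M) (t(M) = (-3 + M)*M = M*(-3 + M))
y(b, u) = -14*u
(-171377 + 268909) + y(-317, t(4)) = (-171377 + 268909) - 56*(-3 + 4) = 97532 - 56 = 97476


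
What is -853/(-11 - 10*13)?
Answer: 853/141 ≈ 6.0496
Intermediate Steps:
-853/(-11 - 10*13) = -853/(-11 - 130) = -853/(-141) = -853*(-1/141) = 853/141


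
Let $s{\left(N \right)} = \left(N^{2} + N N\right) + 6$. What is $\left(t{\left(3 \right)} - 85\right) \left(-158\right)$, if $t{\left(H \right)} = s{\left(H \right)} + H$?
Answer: $9164$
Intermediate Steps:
$s{\left(N \right)} = 6 + 2 N^{2}$ ($s{\left(N \right)} = \left(N^{2} + N^{2}\right) + 6 = 2 N^{2} + 6 = 6 + 2 N^{2}$)
$t{\left(H \right)} = 6 + H + 2 H^{2}$ ($t{\left(H \right)} = \left(6 + 2 H^{2}\right) + H = 6 + H + 2 H^{2}$)
$\left(t{\left(3 \right)} - 85\right) \left(-158\right) = \left(\left(6 + 3 + 2 \cdot 3^{2}\right) - 85\right) \left(-158\right) = \left(\left(6 + 3 + 2 \cdot 9\right) - 85\right) \left(-158\right) = \left(\left(6 + 3 + 18\right) - 85\right) \left(-158\right) = \left(27 - 85\right) \left(-158\right) = \left(-58\right) \left(-158\right) = 9164$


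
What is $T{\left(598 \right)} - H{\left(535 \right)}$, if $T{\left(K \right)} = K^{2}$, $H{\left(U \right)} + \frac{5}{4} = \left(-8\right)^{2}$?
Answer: $\frac{1430165}{4} \approx 3.5754 \cdot 10^{5}$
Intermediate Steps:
$H{\left(U \right)} = \frac{251}{4}$ ($H{\left(U \right)} = - \frac{5}{4} + \left(-8\right)^{2} = - \frac{5}{4} + 64 = \frac{251}{4}$)
$T{\left(598 \right)} - H{\left(535 \right)} = 598^{2} - \frac{251}{4} = 357604 - \frac{251}{4} = \frac{1430165}{4}$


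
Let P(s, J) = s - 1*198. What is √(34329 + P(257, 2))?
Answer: 2*√8597 ≈ 185.44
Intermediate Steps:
P(s, J) = -198 + s (P(s, J) = s - 198 = -198 + s)
√(34329 + P(257, 2)) = √(34329 + (-198 + 257)) = √(34329 + 59) = √34388 = 2*√8597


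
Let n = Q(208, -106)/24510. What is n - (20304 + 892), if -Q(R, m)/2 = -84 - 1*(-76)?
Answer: -259756972/12255 ≈ -21196.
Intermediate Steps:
Q(R, m) = 16 (Q(R, m) = -2*(-84 - 1*(-76)) = -2*(-84 + 76) = -2*(-8) = 16)
n = 8/12255 (n = 16/24510 = 16*(1/24510) = 8/12255 ≈ 0.00065279)
n - (20304 + 892) = 8/12255 - (20304 + 892) = 8/12255 - 1*21196 = 8/12255 - 21196 = -259756972/12255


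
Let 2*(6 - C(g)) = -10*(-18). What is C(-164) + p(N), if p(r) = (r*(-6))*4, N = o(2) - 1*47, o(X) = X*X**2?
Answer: 852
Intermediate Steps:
o(X) = X**3
N = -39 (N = 2**3 - 1*47 = 8 - 47 = -39)
p(r) = -24*r (p(r) = -6*r*4 = -24*r)
C(g) = -84 (C(g) = 6 - (-5)*(-18) = 6 - 1/2*180 = 6 - 90 = -84)
C(-164) + p(N) = -84 - 24*(-39) = -84 + 936 = 852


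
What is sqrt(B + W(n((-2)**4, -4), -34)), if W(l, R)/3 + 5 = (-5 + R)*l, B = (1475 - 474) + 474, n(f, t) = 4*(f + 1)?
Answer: 4*I*sqrt(406) ≈ 80.598*I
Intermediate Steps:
n(f, t) = 4 + 4*f (n(f, t) = 4*(1 + f) = 4 + 4*f)
B = 1475 (B = 1001 + 474 = 1475)
W(l, R) = -15 + 3*l*(-5 + R) (W(l, R) = -15 + 3*((-5 + R)*l) = -15 + 3*(l*(-5 + R)) = -15 + 3*l*(-5 + R))
sqrt(B + W(n((-2)**4, -4), -34)) = sqrt(1475 + (-15 - 15*(4 + 4*(-2)**4) + 3*(-34)*(4 + 4*(-2)**4))) = sqrt(1475 + (-15 - 15*(4 + 4*16) + 3*(-34)*(4 + 4*16))) = sqrt(1475 + (-15 - 15*(4 + 64) + 3*(-34)*(4 + 64))) = sqrt(1475 + (-15 - 15*68 + 3*(-34)*68)) = sqrt(1475 + (-15 - 1020 - 6936)) = sqrt(1475 - 7971) = sqrt(-6496) = 4*I*sqrt(406)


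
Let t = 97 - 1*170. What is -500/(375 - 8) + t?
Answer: -27291/367 ≈ -74.362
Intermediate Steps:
t = -73 (t = 97 - 170 = -73)
-500/(375 - 8) + t = -500/(375 - 8) - 73 = -500/367 - 73 = -27291/367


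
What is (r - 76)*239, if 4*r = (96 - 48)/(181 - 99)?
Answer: -743290/41 ≈ -18129.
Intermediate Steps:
r = 6/41 (r = ((96 - 48)/(181 - 99))/4 = (48/82)/4 = (48*(1/82))/4 = (1/4)*(24/41) = 6/41 ≈ 0.14634)
(r - 76)*239 = (6/41 - 76)*239 = -3110/41*239 = -743290/41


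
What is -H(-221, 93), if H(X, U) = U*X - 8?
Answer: 20561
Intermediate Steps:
H(X, U) = -8 + U*X
-H(-221, 93) = -(-8 + 93*(-221)) = -(-8 - 20553) = -1*(-20561) = 20561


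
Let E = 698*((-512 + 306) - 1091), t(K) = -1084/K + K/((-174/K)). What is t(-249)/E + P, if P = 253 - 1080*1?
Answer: -10812547908193/13074429252 ≈ -827.00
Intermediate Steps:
t(K) = -1084/K - K**2/174 (t(K) = -1084/K + K*(-K/174) = -1084/K - K**2/174)
P = -827 (P = 253 - 1080 = -827)
E = -905306 (E = 698*(-206 - 1091) = 698*(-1297) = -905306)
t(-249)/E + P = ((1/174)*(-188616 - 1*(-249)**3)/(-249))/(-905306) - 827 = ((1/174)*(-1/249)*(-188616 - 1*(-15438249)))*(-1/905306) - 827 = ((1/174)*(-1/249)*(-188616 + 15438249))*(-1/905306) - 827 = ((1/174)*(-1/249)*15249633)*(-1/905306) - 827 = -5083211/14442*(-1/905306) - 827 = 5083211/13074429252 - 827 = -10812547908193/13074429252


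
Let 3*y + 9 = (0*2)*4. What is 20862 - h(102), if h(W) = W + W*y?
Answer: 21066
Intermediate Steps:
y = -3 (y = -3 + ((0*2)*4)/3 = -3 + (0*4)/3 = -3 + (⅓)*0 = -3 + 0 = -3)
h(W) = -2*W (h(W) = W + W*(-3) = W - 3*W = -2*W)
20862 - h(102) = 20862 - (-2)*102 = 20862 - 1*(-204) = 20862 + 204 = 21066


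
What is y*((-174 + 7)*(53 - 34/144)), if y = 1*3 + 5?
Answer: -634433/9 ≈ -70493.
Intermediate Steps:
y = 8 (y = 3 + 5 = 8)
y*((-174 + 7)*(53 - 34/144)) = 8*((-174 + 7)*(53 - 34/144)) = 8*(-167*(53 - 34*1/144)) = 8*(-167*(53 - 17/72)) = 8*(-167*3799/72) = 8*(-634433/72) = -634433/9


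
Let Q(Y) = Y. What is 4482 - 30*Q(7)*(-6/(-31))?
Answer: 137682/31 ≈ 4441.4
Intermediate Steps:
4482 - 30*Q(7)*(-6/(-31)) = 4482 - 30*7*(-6/(-31)) = 4482 - 210*(-6*(-1/31)) = 4482 - 210*6/31 = 4482 - 1*1260/31 = 4482 - 1260/31 = 137682/31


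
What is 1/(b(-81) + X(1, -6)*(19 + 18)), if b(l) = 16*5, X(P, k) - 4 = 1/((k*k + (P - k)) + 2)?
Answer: 45/10297 ≈ 0.0043702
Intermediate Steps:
X(P, k) = 4 + 1/(2 + P + k**2 - k) (X(P, k) = 4 + 1/((k*k + (P - k)) + 2) = 4 + 1/((k**2 + (P - k)) + 2) = 4 + 1/((P + k**2 - k) + 2) = 4 + 1/(2 + P + k**2 - k))
b(l) = 80
1/(b(-81) + X(1, -6)*(19 + 18)) = 1/(80 + ((9 - 4*(-6) + 4*1 + 4*(-6)**2)/(2 + 1 + (-6)**2 - 1*(-6)))*(19 + 18)) = 1/(80 + ((9 + 24 + 4 + 4*36)/(2 + 1 + 36 + 6))*37) = 1/(80 + ((9 + 24 + 4 + 144)/45)*37) = 1/(80 + ((1/45)*181)*37) = 1/(80 + (181/45)*37) = 1/(80 + 6697/45) = 1/(10297/45) = 45/10297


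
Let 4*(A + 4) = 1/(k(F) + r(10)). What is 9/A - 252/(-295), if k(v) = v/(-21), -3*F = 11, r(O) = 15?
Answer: -6314004/4493735 ≈ -1.4051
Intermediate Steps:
F = -11/3 (F = -1/3*11 = -11/3 ≈ -3.6667)
k(v) = -v/21 (k(v) = v*(-1/21) = -v/21)
A = -15233/3824 (A = -4 + 1/(4*(-1/21*(-11/3) + 15)) = -4 + 1/(4*(11/63 + 15)) = -4 + 1/(4*(956/63)) = -4 + (1/4)*(63/956) = -4 + 63/3824 = -15233/3824 ≈ -3.9835)
9/A - 252/(-295) = 9/(-15233/3824) - 252/(-295) = 9*(-3824/15233) - 252*(-1/295) = -34416/15233 + 252/295 = -6314004/4493735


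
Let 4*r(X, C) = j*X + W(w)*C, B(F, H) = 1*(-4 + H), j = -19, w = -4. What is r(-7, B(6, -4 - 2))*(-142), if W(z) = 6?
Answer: -5183/2 ≈ -2591.5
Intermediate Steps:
B(F, H) = -4 + H
r(X, C) = -19*X/4 + 3*C/2 (r(X, C) = (-19*X + 6*C)/4 = -19*X/4 + 3*C/2)
r(-7, B(6, -4 - 2))*(-142) = (-19/4*(-7) + 3*(-4 + (-4 - 2))/2)*(-142) = (133/4 + 3*(-4 - 6)/2)*(-142) = (133/4 + (3/2)*(-10))*(-142) = (133/4 - 15)*(-142) = (73/4)*(-142) = -5183/2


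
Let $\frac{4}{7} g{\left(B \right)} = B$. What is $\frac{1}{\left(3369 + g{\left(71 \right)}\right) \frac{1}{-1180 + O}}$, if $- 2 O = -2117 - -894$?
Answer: $- \frac{2274}{13973} \approx -0.16274$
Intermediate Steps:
$O = \frac{1223}{2}$ ($O = - \frac{-2117 - -894}{2} = - \frac{-2117 + 894}{2} = \left(- \frac{1}{2}\right) \left(-1223\right) = \frac{1223}{2} \approx 611.5$)
$g{\left(B \right)} = \frac{7 B}{4}$
$\frac{1}{\left(3369 + g{\left(71 \right)}\right) \frac{1}{-1180 + O}} = \frac{1}{\left(3369 + \frac{7}{4} \cdot 71\right) \frac{1}{-1180 + \frac{1223}{2}}} = \frac{1}{\left(3369 + \frac{497}{4}\right) \frac{1}{- \frac{1137}{2}}} = \frac{1}{\frac{13973}{4} \left(- \frac{2}{1137}\right)} = \frac{1}{- \frac{13973}{2274}} = - \frac{2274}{13973}$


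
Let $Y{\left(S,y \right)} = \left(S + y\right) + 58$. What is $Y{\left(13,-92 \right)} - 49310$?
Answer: $-49331$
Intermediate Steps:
$Y{\left(S,y \right)} = 58 + S + y$
$Y{\left(13,-92 \right)} - 49310 = \left(58 + 13 - 92\right) - 49310 = -21 - 49310 = -49331$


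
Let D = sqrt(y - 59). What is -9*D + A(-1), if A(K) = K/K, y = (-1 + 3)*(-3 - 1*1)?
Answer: 1 - 9*I*sqrt(67) ≈ 1.0 - 73.668*I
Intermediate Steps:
y = -8 (y = 2*(-3 - 1) = 2*(-4) = -8)
A(K) = 1
D = I*sqrt(67) (D = sqrt(-8 - 59) = sqrt(-67) = I*sqrt(67) ≈ 8.1853*I)
-9*D + A(-1) = -9*I*sqrt(67) + 1 = 1 - 9*I*sqrt(67)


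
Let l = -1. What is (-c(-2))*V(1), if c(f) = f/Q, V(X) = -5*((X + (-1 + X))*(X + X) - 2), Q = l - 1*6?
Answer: 0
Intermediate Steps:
Q = -7 (Q = -1 - 1*6 = -1 - 6 = -7)
V(X) = 10 - 10*X*(-1 + 2*X) (V(X) = -5*((-1 + 2*X)*(2*X) - 2) = -5*(2*X*(-1 + 2*X) - 2) = -5*(-2 + 2*X*(-1 + 2*X)) = 10 - 10*X*(-1 + 2*X))
c(f) = -f/7 (c(f) = f/(-7) = f*(-1/7) = -f/7)
(-c(-2))*V(1) = (-(-1)*(-2)/7)*(10 - 20*1**2 + 10*1) = (-1*2/7)*(10 - 20*1 + 10) = -2*(10 - 20 + 10)/7 = -2/7*0 = 0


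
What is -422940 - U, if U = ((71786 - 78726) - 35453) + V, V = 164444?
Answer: -544991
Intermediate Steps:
U = 122051 (U = ((71786 - 78726) - 35453) + 164444 = (-6940 - 35453) + 164444 = -42393 + 164444 = 122051)
-422940 - U = -422940 - 1*122051 = -422940 - 122051 = -544991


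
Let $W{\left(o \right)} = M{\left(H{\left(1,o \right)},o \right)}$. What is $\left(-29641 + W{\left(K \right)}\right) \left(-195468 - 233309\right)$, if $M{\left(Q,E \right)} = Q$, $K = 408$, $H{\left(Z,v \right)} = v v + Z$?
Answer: $-58666984248$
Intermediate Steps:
$H{\left(Z,v \right)} = Z + v^{2}$ ($H{\left(Z,v \right)} = v^{2} + Z = Z + v^{2}$)
$W{\left(o \right)} = 1 + o^{2}$
$\left(-29641 + W{\left(K \right)}\right) \left(-195468 - 233309\right) = \left(-29641 + \left(1 + 408^{2}\right)\right) \left(-195468 - 233309\right) = \left(-29641 + \left(1 + 166464\right)\right) \left(-428777\right) = \left(-29641 + 166465\right) \left(-428777\right) = 136824 \left(-428777\right) = -58666984248$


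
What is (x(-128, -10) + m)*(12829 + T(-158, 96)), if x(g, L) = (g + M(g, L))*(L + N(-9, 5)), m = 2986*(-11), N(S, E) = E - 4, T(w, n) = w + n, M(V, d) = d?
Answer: -403488268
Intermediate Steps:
T(w, n) = n + w
N(S, E) = -4 + E
m = -32846
x(g, L) = (1 + L)*(L + g) (x(g, L) = (g + L)*(L + (-4 + 5)) = (L + g)*(L + 1) = (L + g)*(1 + L) = (1 + L)*(L + g))
(x(-128, -10) + m)*(12829 + T(-158, 96)) = ((-10 - 128 + (-10)² - 10*(-128)) - 32846)*(12829 + (96 - 158)) = ((-10 - 128 + 100 + 1280) - 32846)*(12829 - 62) = (1242 - 32846)*12767 = -31604*12767 = -403488268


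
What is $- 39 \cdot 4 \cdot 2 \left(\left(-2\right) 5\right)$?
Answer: $3120$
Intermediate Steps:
$- 39 \cdot 4 \cdot 2 \left(\left(-2\right) 5\right) = \left(-39\right) 8 \left(-10\right) = \left(-312\right) \left(-10\right) = 3120$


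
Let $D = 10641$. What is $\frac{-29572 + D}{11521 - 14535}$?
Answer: $\frac{1721}{274} \approx 6.281$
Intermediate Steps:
$\frac{-29572 + D}{11521 - 14535} = \frac{-29572 + 10641}{11521 - 14535} = - \frac{18931}{-3014} = \left(-18931\right) \left(- \frac{1}{3014}\right) = \frac{1721}{274}$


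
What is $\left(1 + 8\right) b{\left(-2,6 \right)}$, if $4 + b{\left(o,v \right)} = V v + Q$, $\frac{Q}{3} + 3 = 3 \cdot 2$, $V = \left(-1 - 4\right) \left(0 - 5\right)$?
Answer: $1395$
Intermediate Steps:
$V = 25$ ($V = \left(-5\right) \left(-5\right) = 25$)
$Q = 9$ ($Q = -9 + 3 \cdot 3 \cdot 2 = -9 + 3 \cdot 6 = -9 + 18 = 9$)
$b{\left(o,v \right)} = 5 + 25 v$ ($b{\left(o,v \right)} = -4 + \left(25 v + 9\right) = -4 + \left(9 + 25 v\right) = 5 + 25 v$)
$\left(1 + 8\right) b{\left(-2,6 \right)} = \left(1 + 8\right) \left(5 + 25 \cdot 6\right) = 9 \left(5 + 150\right) = 9 \cdot 155 = 1395$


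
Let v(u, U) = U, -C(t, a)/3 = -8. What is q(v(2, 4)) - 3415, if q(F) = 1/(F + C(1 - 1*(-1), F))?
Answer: -95619/28 ≈ -3415.0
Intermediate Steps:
C(t, a) = 24 (C(t, a) = -3*(-8) = 24)
q(F) = 1/(24 + F) (q(F) = 1/(F + 24) = 1/(24 + F))
q(v(2, 4)) - 3415 = 1/(24 + 4) - 3415 = 1/28 - 3415 = -95619/28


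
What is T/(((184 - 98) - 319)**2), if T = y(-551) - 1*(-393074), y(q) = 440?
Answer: 393514/54289 ≈ 7.2485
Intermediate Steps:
T = 393514 (T = 440 - 1*(-393074) = 440 + 393074 = 393514)
T/(((184 - 98) - 319)**2) = 393514/(((184 - 98) - 319)**2) = 393514/((86 - 319)**2) = 393514/((-233)**2) = 393514/54289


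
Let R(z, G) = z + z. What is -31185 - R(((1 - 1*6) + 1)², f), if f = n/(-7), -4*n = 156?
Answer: -31217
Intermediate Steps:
n = -39 (n = -¼*156 = -39)
f = 39/7 (f = -39/(-7) = -39*(-⅐) = 39/7 ≈ 5.5714)
R(z, G) = 2*z
-31185 - R(((1 - 1*6) + 1)², f) = -31185 - 2*((1 - 1*6) + 1)² = -31185 - 2*((1 - 6) + 1)² = -31185 - 2*(-5 + 1)² = -31185 - 2*(-4)² = -31185 - 2*16 = -31185 - 1*32 = -31185 - 32 = -31217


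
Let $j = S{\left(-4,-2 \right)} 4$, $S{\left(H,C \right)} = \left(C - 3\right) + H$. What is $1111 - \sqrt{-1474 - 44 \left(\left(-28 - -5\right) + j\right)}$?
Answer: $1111 - \sqrt{1122} \approx 1077.5$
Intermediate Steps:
$S{\left(H,C \right)} = -3 + C + H$ ($S{\left(H,C \right)} = \left(-3 + C\right) + H = -3 + C + H$)
$j = -36$ ($j = \left(-3 - 2 - 4\right) 4 = \left(-9\right) 4 = -36$)
$1111 - \sqrt{-1474 - 44 \left(\left(-28 - -5\right) + j\right)} = 1111 - \sqrt{-1474 - 44 \left(\left(-28 - -5\right) - 36\right)} = 1111 - \sqrt{-1474 - 44 \left(\left(-28 + 5\right) - 36\right)} = 1111 - \sqrt{-1474 - 44 \left(-23 - 36\right)} = 1111 - \sqrt{-1474 - -2596} = 1111 - \sqrt{-1474 + 2596} = 1111 - \sqrt{1122}$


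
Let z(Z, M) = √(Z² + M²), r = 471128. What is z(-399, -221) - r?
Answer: -471128 + √208042 ≈ -4.7067e+5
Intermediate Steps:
z(Z, M) = √(M² + Z²)
z(-399, -221) - r = √((-221)² + (-399)²) - 1*471128 = √(48841 + 159201) - 471128 = √208042 - 471128 = -471128 + √208042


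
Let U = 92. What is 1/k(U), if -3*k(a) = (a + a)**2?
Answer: -3/33856 ≈ -8.8611e-5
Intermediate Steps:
k(a) = -4*a**2/3 (k(a) = -(a + a)**2/3 = -4*a**2/3)
1/k(U) = 1/(-4/3*92**2) = 1/(-4/3*8464) = 1/(-33856/3) = -3/33856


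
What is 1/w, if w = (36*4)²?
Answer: 1/20736 ≈ 4.8225e-5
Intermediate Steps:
w = 20736 (w = 144² = 20736)
1/w = 1/20736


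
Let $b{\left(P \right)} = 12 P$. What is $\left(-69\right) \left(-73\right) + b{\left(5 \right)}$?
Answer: $5097$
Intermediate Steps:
$\left(-69\right) \left(-73\right) + b{\left(5 \right)} = \left(-69\right) \left(-73\right) + 12 \cdot 5 = 5037 + 60 = 5097$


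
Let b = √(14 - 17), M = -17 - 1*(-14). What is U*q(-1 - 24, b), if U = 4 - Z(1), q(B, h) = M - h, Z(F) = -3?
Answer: -21 - 7*I*√3 ≈ -21.0 - 12.124*I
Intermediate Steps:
M = -3 (M = -17 + 14 = -3)
b = I*√3 (b = √(-3) = I*√3 ≈ 1.732*I)
q(B, h) = -3 - h
U = 7 (U = 4 - 1*(-3) = 4 + 3 = 7)
U*q(-1 - 24, b) = 7*(-3 - I*√3) = -21 - 7*I*√3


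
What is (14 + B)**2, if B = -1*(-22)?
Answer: 1296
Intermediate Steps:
B = 22
(14 + B)**2 = (14 + 22)**2 = 36**2 = 1296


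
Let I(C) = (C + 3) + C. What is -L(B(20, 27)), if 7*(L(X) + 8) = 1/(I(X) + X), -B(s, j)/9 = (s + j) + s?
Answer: 101137/12642 ≈ 8.0001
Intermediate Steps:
I(C) = 3 + 2*C (I(C) = (3 + C) + C = 3 + 2*C)
B(s, j) = -18*s - 9*j (B(s, j) = -9*((s + j) + s) = -9*((j + s) + s) = -9*(j + 2*s) = -18*s - 9*j)
L(X) = -8 + 1/(7*(3 + 3*X)) (L(X) = -8 + 1/(7*((3 + 2*X) + X)) = -8 + 1/(7*(3 + 3*X)))
-L(B(20, 27)) = -(-167 - 168*(-18*20 - 9*27))/(21*(1 + (-18*20 - 9*27))) = -(-167 - 168*(-360 - 243))/(21*(1 + (-360 - 243))) = -(-167 - 168*(-603))/(21*(1 - 603)) = -(-167 + 101304)/(21*(-602)) = -(-1)*101137/(21*602) = -1*(-101137/12642) = 101137/12642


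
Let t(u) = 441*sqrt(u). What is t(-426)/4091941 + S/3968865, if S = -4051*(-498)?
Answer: 672466/1322955 + 9*I*sqrt(426)/83509 ≈ 0.50831 + 0.0022244*I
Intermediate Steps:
S = 2017398
t(-426)/4091941 + S/3968865 = (441*sqrt(-426))/4091941 + 2017398/3968865 = (441*(I*sqrt(426)))*(1/4091941) + 2017398*(1/3968865) = (441*I*sqrt(426))*(1/4091941) + 672466/1322955 = 9*I*sqrt(426)/83509 + 672466/1322955 = 672466/1322955 + 9*I*sqrt(426)/83509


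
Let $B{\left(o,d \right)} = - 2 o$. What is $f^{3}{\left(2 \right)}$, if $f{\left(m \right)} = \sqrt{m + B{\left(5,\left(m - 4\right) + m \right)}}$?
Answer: $- 16 i \sqrt{2} \approx - 22.627 i$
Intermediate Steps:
$f{\left(m \right)} = \sqrt{-10 + m}$ ($f{\left(m \right)} = \sqrt{m - 10} = \sqrt{-10 + m}$)
$f^{3}{\left(2 \right)} = \left(\sqrt{-10 + 2}\right)^{3} = \left(\sqrt{-8}\right)^{3} = \left(2 i \sqrt{2}\right)^{3} = - 16 i \sqrt{2}$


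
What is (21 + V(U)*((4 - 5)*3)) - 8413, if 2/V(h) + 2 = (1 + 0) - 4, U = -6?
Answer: -41954/5 ≈ -8390.8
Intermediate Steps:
V(h) = -2/5 (V(h) = 2/(-2 + ((1 + 0) - 4)) = 2/(-2 + (1 - 4)) = 2/(-2 - 3) = 2/(-5) = 2*(-1/5) = -2/5)
(21 + V(U)*((4 - 5)*3)) - 8413 = (21 - 2*(4 - 5)*3/5) - 8413 = (21 - (-2)*3/5) - 8413 = (21 - 2/5*(-3)) - 8413 = (21 + 6/5) - 8413 = 111/5 - 8413 = -41954/5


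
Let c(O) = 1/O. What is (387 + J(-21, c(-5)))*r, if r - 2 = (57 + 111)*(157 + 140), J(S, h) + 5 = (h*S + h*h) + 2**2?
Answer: 486804888/25 ≈ 1.9472e+7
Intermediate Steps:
J(S, h) = -1 + h**2 + S*h (J(S, h) = -5 + ((h*S + h*h) + 2**2) = -5 + ((S*h + h**2) + 4) = -5 + ((h**2 + S*h) + 4) = -5 + (4 + h**2 + S*h) = -1 + h**2 + S*h)
r = 49898 (r = 2 + (57 + 111)*(157 + 140) = 2 + 168*297 = 2 + 49896 = 49898)
(387 + J(-21, c(-5)))*r = (387 + (-1 + (1/(-5))**2 - 21/(-5)))*49898 = (387 + (-1 + (-1/5)**2 - 21*(-1/5)))*49898 = (387 + (-1 + 1/25 + 21/5))*49898 = (387 + 81/25)*49898 = (9756/25)*49898 = 486804888/25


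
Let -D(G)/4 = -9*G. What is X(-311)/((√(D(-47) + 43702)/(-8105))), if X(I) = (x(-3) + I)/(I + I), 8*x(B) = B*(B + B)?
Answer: -2001935*√42010/20904176 ≈ -19.629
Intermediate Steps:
x(B) = B²/4 (x(B) = (B*(B + B))/8 = (B*(2*B))/8 = (2*B²)/8 = B²/4)
D(G) = 36*G (D(G) = -(-36)*G = 36*G)
X(I) = (9/4 + I)/(2*I) (X(I) = ((¼)*(-3)² + I)/(I + I) = ((¼)*9 + I)/((2*I)) = (9/4 + I)*(1/(2*I)) = (9/4 + I)/(2*I))
X(-311)/((√(D(-47) + 43702)/(-8105))) = ((⅛)*(9 + 4*(-311))/(-311))/((√(36*(-47) + 43702)/(-8105))) = ((⅛)*(-1/311)*(9 - 1244))/((√(-1692 + 43702)*(-1/8105))) = ((⅛)*(-1/311)*(-1235))/((√42010*(-1/8105))) = 1235/(2488*((-√42010/8105))) = 1235*(-1621*√42010/8402)/2488 = -2001935*√42010/20904176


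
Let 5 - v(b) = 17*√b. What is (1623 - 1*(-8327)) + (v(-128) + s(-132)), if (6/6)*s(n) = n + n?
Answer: 9691 - 136*I*√2 ≈ 9691.0 - 192.33*I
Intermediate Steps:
v(b) = 5 - 17*√b
s(n) = 2*n (s(n) = n + n = 2*n)
(1623 - 1*(-8327)) + (v(-128) + s(-132)) = (1623 - 1*(-8327)) + ((5 - 136*I*√2) + 2*(-132)) = (1623 + 8327) + ((5 - 136*I*√2) - 264) = 9950 + ((5 - 136*I*√2) - 264) = 9950 + (-259 - 136*I*√2) = 9691 - 136*I*√2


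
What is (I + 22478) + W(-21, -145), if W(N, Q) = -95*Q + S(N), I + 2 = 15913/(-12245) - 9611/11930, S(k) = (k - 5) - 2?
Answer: 1058250309353/29216570 ≈ 36221.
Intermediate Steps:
S(k) = -7 + k (S(k) = (-5 + k) - 2 = -7 + k)
I = -119938897/29216570 (I = -2 + (15913/(-12245) - 9611/11930) = -2 + (15913*(-1/12245) - 9611*1/11930) = -2 + (-15913/12245 - 9611/11930) = -2 - 61505757/29216570 = -119938897/29216570 ≈ -4.1052)
W(N, Q) = -7 + N - 95*Q (W(N, Q) = -95*Q + (-7 + N) = -7 + N - 95*Q)
(I + 22478) + W(-21, -145) = (-119938897/29216570 + 22478) + (-7 - 21 - 95*(-145)) = 656610121563/29216570 + (-7 - 21 + 13775) = 656610121563/29216570 + 13747 = 1058250309353/29216570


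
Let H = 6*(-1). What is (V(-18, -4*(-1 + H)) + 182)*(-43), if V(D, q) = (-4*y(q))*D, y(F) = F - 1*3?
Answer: -85226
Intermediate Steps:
H = -6
y(F) = -3 + F (y(F) = F - 3 = -3 + F)
V(D, q) = D*(12 - 4*q) (V(D, q) = (-4*(-3 + q))*D = (12 - 4*q)*D = D*(12 - 4*q))
(V(-18, -4*(-1 + H)) + 182)*(-43) = (4*(-18)*(3 - (-4)*(-1 - 6)) + 182)*(-43) = (4*(-18)*(3 - (-4)*(-7)) + 182)*(-43) = (4*(-18)*(3 - 1*28) + 182)*(-43) = (4*(-18)*(3 - 28) + 182)*(-43) = (4*(-18)*(-25) + 182)*(-43) = (1800 + 182)*(-43) = 1982*(-43) = -85226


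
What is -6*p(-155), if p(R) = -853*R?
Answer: -793290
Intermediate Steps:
-6*p(-155) = -(-5118)*(-155) = -6*132215 = -793290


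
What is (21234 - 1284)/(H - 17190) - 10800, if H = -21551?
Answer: -22022250/2039 ≈ -10801.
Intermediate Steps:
(21234 - 1284)/(H - 17190) - 10800 = (21234 - 1284)/(-21551 - 17190) - 10800 = 19950/(-38741) - 10800 = 19950*(-1/38741) - 10800 = -1050/2039 - 10800 = -22022250/2039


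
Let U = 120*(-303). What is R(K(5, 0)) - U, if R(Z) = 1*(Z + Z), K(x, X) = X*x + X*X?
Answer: 36360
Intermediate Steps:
K(x, X) = X² + X*x (K(x, X) = X*x + X² = X² + X*x)
U = -36360
R(Z) = 2*Z (R(Z) = 1*(2*Z) = 2*Z)
R(K(5, 0)) - U = 2*(0*(0 + 5)) - 1*(-36360) = 2*(0*5) + 36360 = 2*0 + 36360 = 0 + 36360 = 36360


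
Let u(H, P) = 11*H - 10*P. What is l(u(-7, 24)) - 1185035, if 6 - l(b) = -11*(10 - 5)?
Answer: -1184974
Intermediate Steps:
u(H, P) = -10*P + 11*H
l(b) = 61 (l(b) = 6 - (-11)*(10 - 5) = 6 - (-11)*5 = 6 - 1*(-55) = 6 + 55 = 61)
l(u(-7, 24)) - 1185035 = 61 - 1185035 = -1184974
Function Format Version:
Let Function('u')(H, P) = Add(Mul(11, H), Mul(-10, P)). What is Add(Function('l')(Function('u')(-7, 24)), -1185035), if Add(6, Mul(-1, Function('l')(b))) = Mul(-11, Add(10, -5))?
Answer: -1184974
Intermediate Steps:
Function('u')(H, P) = Add(Mul(-10, P), Mul(11, H))
Function('l')(b) = 61 (Function('l')(b) = Add(6, Mul(-1, Mul(-11, Add(10, -5)))) = Add(6, Mul(-1, Mul(-11, 5))) = Add(6, Mul(-1, -55)) = Add(6, 55) = 61)
Add(Function('l')(Function('u')(-7, 24)), -1185035) = Add(61, -1185035) = -1184974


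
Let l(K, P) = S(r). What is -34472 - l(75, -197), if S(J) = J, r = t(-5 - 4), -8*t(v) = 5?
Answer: -275771/8 ≈ -34471.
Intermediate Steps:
t(v) = -5/8 (t(v) = -⅛*5 = -5/8)
r = -5/8 ≈ -0.62500
l(K, P) = -5/8
-34472 - l(75, -197) = -34472 - 1*(-5/8) = -34472 + 5/8 = -275771/8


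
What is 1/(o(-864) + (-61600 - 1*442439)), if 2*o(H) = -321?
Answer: -2/1008399 ≈ -1.9833e-6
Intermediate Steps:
o(H) = -321/2 (o(H) = (½)*(-321) = -321/2)
1/(o(-864) + (-61600 - 1*442439)) = 1/(-321/2 + (-61600 - 1*442439)) = 1/(-321/2 + (-61600 - 442439)) = 1/(-321/2 - 504039) = 1/(-1008399/2) = -2/1008399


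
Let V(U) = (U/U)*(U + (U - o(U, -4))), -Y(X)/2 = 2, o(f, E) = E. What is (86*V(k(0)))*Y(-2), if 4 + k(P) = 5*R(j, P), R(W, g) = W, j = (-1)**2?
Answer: -2064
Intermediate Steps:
j = 1
Y(X) = -4 (Y(X) = -2*2 = -4)
k(P) = 1 (k(P) = -4 + 5*1 = -4 + 5 = 1)
V(U) = 4 + 2*U (V(U) = (U/U)*(U + (U - 1*(-4))) = 1*(U + (U + 4)) = 1*(U + (4 + U)) = 1*(4 + 2*U) = 4 + 2*U)
(86*V(k(0)))*Y(-2) = (86*(4 + 2*1))*(-4) = (86*(4 + 2))*(-4) = (86*6)*(-4) = 516*(-4) = -2064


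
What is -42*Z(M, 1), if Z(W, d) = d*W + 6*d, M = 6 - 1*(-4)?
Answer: -672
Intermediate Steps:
M = 10 (M = 6 + 4 = 10)
Z(W, d) = 6*d + W*d (Z(W, d) = W*d + 6*d = 6*d + W*d)
-42*Z(M, 1) = -42*(6 + 10) = -42*16 = -672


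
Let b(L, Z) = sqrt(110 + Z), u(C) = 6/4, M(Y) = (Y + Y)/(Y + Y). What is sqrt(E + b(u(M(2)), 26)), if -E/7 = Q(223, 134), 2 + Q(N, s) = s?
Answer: sqrt(-924 + 2*sqrt(34)) ≈ 30.205*I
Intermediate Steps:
Q(N, s) = -2 + s
M(Y) = 1 (M(Y) = (2*Y)/((2*Y)) = (2*Y)*(1/(2*Y)) = 1)
u(C) = 3/2 (u(C) = 6*(1/4) = 3/2)
E = -924 (E = -7*(-2 + 134) = -7*132 = -924)
sqrt(E + b(u(M(2)), 26)) = sqrt(-924 + sqrt(110 + 26)) = sqrt(-924 + sqrt(136)) = sqrt(-924 + 2*sqrt(34))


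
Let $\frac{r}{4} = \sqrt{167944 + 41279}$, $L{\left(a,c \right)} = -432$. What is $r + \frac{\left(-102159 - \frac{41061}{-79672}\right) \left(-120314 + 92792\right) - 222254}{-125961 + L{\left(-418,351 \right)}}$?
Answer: $- \frac{111994275489563}{5034991548} + 108 \sqrt{287} \approx -20414.0$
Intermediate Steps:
$r = 108 \sqrt{287}$ ($r = 4 \sqrt{167944 + 41279} = 4 \sqrt{209223} = 4 \cdot 27 \sqrt{287} = 108 \sqrt{287} \approx 1829.6$)
$r + \frac{\left(-102159 - \frac{41061}{-79672}\right) \left(-120314 + 92792\right) - 222254}{-125961 + L{\left(-418,351 \right)}} = 108 \sqrt{287} + \frac{\left(-102159 - \frac{41061}{-79672}\right) \left(-120314 + 92792\right) - 222254}{-125961 - 432} = 108 \sqrt{287} + \frac{\left(-102159 - - \frac{41061}{79672}\right) \left(-27522\right) - 222254}{-126393} = 108 \sqrt{287} + \left(\left(-102159 + \frac{41061}{79672}\right) \left(-27522\right) - 222254\right) \left(- \frac{1}{126393}\right) = 108 \sqrt{287} + \left(\left(- \frac{8139170787}{79672}\right) \left(-27522\right) - 222254\right) \left(- \frac{1}{126393}\right) = 108 \sqrt{287} + \left(\frac{112003129199907}{39836} - 222254\right) \left(- \frac{1}{126393}\right) = 108 \sqrt{287} + \frac{111994275489563}{39836} \left(- \frac{1}{126393}\right) = 108 \sqrt{287} - \frac{111994275489563}{5034991548} = - \frac{111994275489563}{5034991548} + 108 \sqrt{287}$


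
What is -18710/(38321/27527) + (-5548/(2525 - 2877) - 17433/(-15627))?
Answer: -235789248812069/17566039832 ≈ -13423.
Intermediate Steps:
-18710/(38321/27527) + (-5548/(2525 - 2877) - 17433/(-15627)) = -18710/(38321*(1/27527)) + (-5548/(-352) - 17433*(-1/15627)) = -18710/38321/27527 + (-5548*(-1/352) + 5811/5209) = -18710*27527/38321 + (1387/88 + 5811/5209) = -515030170/38321 + 7736251/458392 = -235789248812069/17566039832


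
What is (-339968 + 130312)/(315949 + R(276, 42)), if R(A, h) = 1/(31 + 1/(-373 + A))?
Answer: -630225936/949742791 ≈ -0.66358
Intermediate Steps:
(-339968 + 130312)/(315949 + R(276, 42)) = (-339968 + 130312)/(315949 + (-373 + 276)/(-11562 + 31*276)) = -209656/(315949 - 97/(-11562 + 8556)) = -209656/(315949 - 97/(-3006)) = -209656/(315949 - 1/3006*(-97)) = -209656/(315949 + 97/3006) = -209656/949742791/3006 = -209656*3006/949742791 = -630225936/949742791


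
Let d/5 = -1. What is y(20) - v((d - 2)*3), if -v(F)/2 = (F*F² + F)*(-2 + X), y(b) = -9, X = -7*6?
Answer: 816807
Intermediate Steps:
d = -5 (d = 5*(-1) = -5)
X = -42
v(F) = 88*F + 88*F³ (v(F) = -2*(F*F² + F)*(-2 - 42) = -2*(F³ + F)*(-44) = -2*(F + F³)*(-44) = -2*(-44*F - 44*F³) = 88*F + 88*F³)
y(20) - v((d - 2)*3) = -9 - 88*(-5 - 2)*3*(1 + ((-5 - 2)*3)²) = -9 - 88*(-7*3)*(1 + (-7*3)²) = -9 - 88*(-21)*(1 + (-21)²) = -9 - 88*(-21)*(1 + 441) = -9 - 88*(-21)*442 = -9 - 1*(-816816) = -9 + 816816 = 816807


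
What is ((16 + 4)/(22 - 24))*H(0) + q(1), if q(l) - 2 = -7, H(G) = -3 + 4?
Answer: -15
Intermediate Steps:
H(G) = 1
q(l) = -5 (q(l) = 2 - 7 = -5)
((16 + 4)/(22 - 24))*H(0) + q(1) = ((16 + 4)/(22 - 24))*1 - 5 = (20/(-2))*1 - 5 = (20*(-½))*1 - 5 = -10*1 - 5 = -10 - 5 = -15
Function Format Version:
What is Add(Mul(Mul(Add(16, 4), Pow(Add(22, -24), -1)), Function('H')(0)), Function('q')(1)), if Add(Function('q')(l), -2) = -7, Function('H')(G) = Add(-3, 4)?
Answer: -15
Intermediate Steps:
Function('H')(G) = 1
Function('q')(l) = -5 (Function('q')(l) = Add(2, -7) = -5)
Add(Mul(Mul(Add(16, 4), Pow(Add(22, -24), -1)), Function('H')(0)), Function('q')(1)) = Add(Mul(Mul(Add(16, 4), Pow(Add(22, -24), -1)), 1), -5) = Add(Mul(Mul(20, Pow(-2, -1)), 1), -5) = Add(Mul(Mul(20, Rational(-1, 2)), 1), -5) = Add(Mul(-10, 1), -5) = Add(-10, -5) = -15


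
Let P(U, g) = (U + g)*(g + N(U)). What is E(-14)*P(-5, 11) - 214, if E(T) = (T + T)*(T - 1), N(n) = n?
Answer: 14906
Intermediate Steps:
P(U, g) = (U + g)**2 (P(U, g) = (U + g)*(g + U) = (U + g)*(U + g) = (U + g)**2)
E(T) = 2*T*(-1 + T) (E(T) = (2*T)*(-1 + T) = 2*T*(-1 + T))
E(-14)*P(-5, 11) - 214 = (2*(-14)*(-1 - 14))*((-5)**2 + 11**2 + 2*(-5)*11) - 214 = (2*(-14)*(-15))*(25 + 121 - 110) - 214 = 420*36 - 214 = 15120 - 214 = 14906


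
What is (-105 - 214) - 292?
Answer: -611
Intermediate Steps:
(-105 - 214) - 292 = -319 - 292 = -611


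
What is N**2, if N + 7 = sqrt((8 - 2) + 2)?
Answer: 57 - 28*sqrt(2) ≈ 17.402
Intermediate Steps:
N = -7 + 2*sqrt(2) (N = -7 + sqrt((8 - 2) + 2) = -7 + sqrt(6 + 2) = -7 + sqrt(8) = -7 + 2*sqrt(2) ≈ -4.1716)
N**2 = (-7 + 2*sqrt(2))**2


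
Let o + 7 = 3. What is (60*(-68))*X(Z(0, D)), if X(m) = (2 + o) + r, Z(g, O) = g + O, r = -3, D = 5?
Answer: 20400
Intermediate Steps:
o = -4 (o = -7 + 3 = -4)
Z(g, O) = O + g
X(m) = -5 (X(m) = (2 - 4) - 3 = -2 - 3 = -5)
(60*(-68))*X(Z(0, D)) = (60*(-68))*(-5) = -4080*(-5) = 20400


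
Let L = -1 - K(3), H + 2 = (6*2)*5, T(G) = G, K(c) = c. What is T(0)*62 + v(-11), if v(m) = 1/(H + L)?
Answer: 1/54 ≈ 0.018519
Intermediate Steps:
H = 58 (H = -2 + (6*2)*5 = -2 + 12*5 = -2 + 60 = 58)
L = -4 (L = -1 - 1*3 = -1 - 3 = -4)
v(m) = 1/54 (v(m) = 1/(58 - 4) = 1/54)
T(0)*62 + v(-11) = 0*62 + 1/54 = 0 + 1/54 = 1/54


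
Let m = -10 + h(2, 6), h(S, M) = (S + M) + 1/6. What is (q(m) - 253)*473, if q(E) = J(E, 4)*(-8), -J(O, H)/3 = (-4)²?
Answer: 61963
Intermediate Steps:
J(O, H) = -48 (J(O, H) = -3*(-4)² = -3*16 = -48)
h(S, M) = ⅙ + M + S (h(S, M) = (M + S) + 1*(⅙) = (M + S) + ⅙ = ⅙ + M + S)
m = -11/6 (m = -10 + (⅙ + 6 + 2) = -10 + 49/6 = -11/6 ≈ -1.8333)
q(E) = 384 (q(E) = -48*(-8) = 384)
(q(m) - 253)*473 = (384 - 253)*473 = 131*473 = 61963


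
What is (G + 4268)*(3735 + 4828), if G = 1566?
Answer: 49956542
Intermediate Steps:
(G + 4268)*(3735 + 4828) = (1566 + 4268)*(3735 + 4828) = 5834*8563 = 49956542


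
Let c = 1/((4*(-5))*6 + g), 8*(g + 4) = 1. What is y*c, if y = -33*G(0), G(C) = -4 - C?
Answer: -1056/991 ≈ -1.0656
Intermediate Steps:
g = -31/8 (g = -4 + (1/8)*1 = -4 + 1/8 = -31/8 ≈ -3.8750)
c = -8/991 (c = 1/((4*(-5))*6 - 31/8) = 1/(-20*6 - 31/8) = 1/(-120 - 31/8) = 1/(-991/8) = -8/991 ≈ -0.0080727)
y = 132 (y = -33*(-4 - 1*0) = -33*(-4 + 0) = -33*(-4) = 132)
y*c = 132*(-8/991) = -1056/991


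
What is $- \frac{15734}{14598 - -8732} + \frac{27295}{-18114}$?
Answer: $- \frac{460899013}{211299810} \approx -2.1813$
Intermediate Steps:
$- \frac{15734}{14598 - -8732} + \frac{27295}{-18114} = - \frac{15734}{14598 + 8732} + 27295 \left(- \frac{1}{18114}\right) = - \frac{15734}{23330} - \frac{27295}{18114} = \left(-15734\right) \frac{1}{23330} - \frac{27295}{18114} = - \frac{7867}{11665} - \frac{27295}{18114} = - \frac{460899013}{211299810}$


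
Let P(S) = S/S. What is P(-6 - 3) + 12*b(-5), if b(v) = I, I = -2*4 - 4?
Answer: -143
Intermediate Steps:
P(S) = 1
I = -12 (I = -8 - 4 = -12)
b(v) = -12
P(-6 - 3) + 12*b(-5) = 1 + 12*(-12) = 1 - 144 = -143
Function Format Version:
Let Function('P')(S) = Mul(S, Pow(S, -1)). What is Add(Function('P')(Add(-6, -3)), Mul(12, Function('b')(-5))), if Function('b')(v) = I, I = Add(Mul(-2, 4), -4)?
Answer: -143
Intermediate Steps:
Function('P')(S) = 1
I = -12 (I = Add(-8, -4) = -12)
Function('b')(v) = -12
Add(Function('P')(Add(-6, -3)), Mul(12, Function('b')(-5))) = Add(1, Mul(12, -12)) = Add(1, -144) = -143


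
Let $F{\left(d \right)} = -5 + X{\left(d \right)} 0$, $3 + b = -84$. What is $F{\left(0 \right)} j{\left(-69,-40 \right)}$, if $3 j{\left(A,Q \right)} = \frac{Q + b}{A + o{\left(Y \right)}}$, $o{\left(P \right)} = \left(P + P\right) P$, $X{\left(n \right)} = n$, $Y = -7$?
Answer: $\frac{635}{87} \approx 7.2989$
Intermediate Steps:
$b = -87$ ($b = -3 - 84 = -87$)
$F{\left(d \right)} = -5$ ($F{\left(d \right)} = -5 + d 0 = -5 + 0 = -5$)
$o{\left(P \right)} = 2 P^{2}$ ($o{\left(P \right)} = 2 P P = 2 P^{2}$)
$j{\left(A,Q \right)} = \frac{-87 + Q}{3 \left(98 + A\right)}$ ($j{\left(A,Q \right)} = \frac{\left(Q - 87\right) \frac{1}{A + 2 \left(-7\right)^{2}}}{3} = \frac{\left(-87 + Q\right) \frac{1}{A + 2 \cdot 49}}{3} = \frac{\left(-87 + Q\right) \frac{1}{A + 98}}{3} = \frac{\left(-87 + Q\right) \frac{1}{98 + A}}{3} = \frac{\frac{1}{98 + A} \left(-87 + Q\right)}{3} = \frac{-87 + Q}{3 \left(98 + A\right)}$)
$F{\left(0 \right)} j{\left(-69,-40 \right)} = - 5 \frac{-87 - 40}{3 \left(98 - 69\right)} = - 5 \cdot \frac{1}{3} \cdot \frac{1}{29} \left(-127\right) = \left(-5\right) \left(- \frac{127}{87}\right) = \frac{635}{87}$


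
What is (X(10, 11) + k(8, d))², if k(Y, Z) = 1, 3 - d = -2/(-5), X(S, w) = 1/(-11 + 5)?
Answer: 25/36 ≈ 0.69444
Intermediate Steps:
X(S, w) = -⅙ (X(S, w) = 1/(-6) = -⅙)
d = 13/5 (d = 3 - (-2)/(-5) = 3 - (-2)*(-1)/5 = 3 - 1*⅖ = 3 - ⅖ = 13/5 ≈ 2.6000)
(X(10, 11) + k(8, d))² = (-⅙ + 1)² = (⅚)² = 25/36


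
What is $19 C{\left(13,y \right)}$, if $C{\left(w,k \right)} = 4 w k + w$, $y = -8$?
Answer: $-7657$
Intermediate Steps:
$C{\left(w,k \right)} = w + 4 k w$ ($C{\left(w,k \right)} = 4 k w + w = w + 4 k w$)
$19 C{\left(13,y \right)} = 19 \cdot 13 \left(1 + 4 \left(-8\right)\right) = 19 \cdot 13 \left(1 - 32\right) = 19 \cdot 13 \left(-31\right) = 19 \left(-403\right) = -7657$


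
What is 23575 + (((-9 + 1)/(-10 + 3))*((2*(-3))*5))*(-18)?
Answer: 169345/7 ≈ 24192.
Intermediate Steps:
23575 + (((-9 + 1)/(-10 + 3))*((2*(-3))*5))*(-18) = 23575 + ((-8/(-7))*(-6*5))*(-18) = 23575 + (-8*(-⅐)*(-30))*(-18) = 23575 + ((8/7)*(-30))*(-18) = 23575 - 240/7*(-18) = 23575 + 4320/7 = 169345/7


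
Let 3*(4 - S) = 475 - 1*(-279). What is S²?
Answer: 550564/9 ≈ 61174.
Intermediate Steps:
S = -742/3 (S = 4 - (475 - 1*(-279))/3 = 4 - (475 + 279)/3 = 4 - ⅓*754 = 4 - 754/3 = -742/3 ≈ -247.33)
S² = (-742/3)² = 550564/9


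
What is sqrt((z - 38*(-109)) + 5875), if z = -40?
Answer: sqrt(9977) ≈ 99.885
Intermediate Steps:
sqrt((z - 38*(-109)) + 5875) = sqrt((-40 - 38*(-109)) + 5875) = sqrt((-40 + 4142) + 5875) = sqrt(4102 + 5875) = sqrt(9977)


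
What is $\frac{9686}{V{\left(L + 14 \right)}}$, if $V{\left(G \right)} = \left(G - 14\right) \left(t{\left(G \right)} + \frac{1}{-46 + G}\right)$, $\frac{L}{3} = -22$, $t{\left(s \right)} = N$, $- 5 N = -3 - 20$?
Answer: $- \frac{2373070}{74217} \approx -31.975$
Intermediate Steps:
$N = \frac{23}{5}$ ($N = - \frac{-3 - 20}{5} = \left(- \frac{1}{5}\right) \left(-23\right) = \frac{23}{5} \approx 4.6$)
$t{\left(s \right)} = \frac{23}{5}$
$L = -66$ ($L = 3 \left(-22\right) = -66$)
$V{\left(G \right)} = \left(-14 + G\right) \left(\frac{23}{5} + \frac{1}{-46 + G}\right)$ ($V{\left(G \right)} = \left(G - 14\right) \left(\frac{23}{5} + \frac{1}{-46 + G}\right) = \left(-14 + G\right) \left(\frac{23}{5} + \frac{1}{-46 + G}\right)$)
$\frac{9686}{V{\left(L + 14 \right)}} = \frac{9686}{\frac{1}{5} \frac{1}{-46 + \left(-66 + 14\right)} \left(14742 - 1375 \left(-66 + 14\right) + 23 \left(-66 + 14\right)^{2}\right)} = \frac{9686}{\frac{1}{5} \frac{1}{-46 - 52} \left(14742 - -71500 + 23 \left(-52\right)^{2}\right)} = \frac{9686}{\frac{1}{5} \frac{1}{-98} \left(14742 + 71500 + 23 \cdot 2704\right)} = \frac{9686}{\frac{1}{5} \left(- \frac{1}{98}\right) \left(14742 + 71500 + 62192\right)} = \frac{9686}{\frac{1}{5} \left(- \frac{1}{98}\right) 148434} = \frac{9686}{- \frac{74217}{245}} = 9686 \left(- \frac{245}{74217}\right) = - \frac{2373070}{74217}$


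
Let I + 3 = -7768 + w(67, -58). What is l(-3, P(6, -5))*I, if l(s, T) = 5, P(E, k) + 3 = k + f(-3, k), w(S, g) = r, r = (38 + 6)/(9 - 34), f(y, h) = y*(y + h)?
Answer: -194319/5 ≈ -38864.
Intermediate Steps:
f(y, h) = y*(h + y)
r = -44/25 (r = 44/(-25) = 44*(-1/25) = -44/25 ≈ -1.7600)
w(S, g) = -44/25
P(E, k) = 6 - 2*k (P(E, k) = -3 + (k - 3*(k - 3)) = -3 + (k - 3*(-3 + k)) = -3 + (k + (9 - 3*k)) = -3 + (9 - 2*k) = 6 - 2*k)
I = -194319/25 (I = -3 + (-7768 - 44/25) = -3 - 194244/25 = -194319/25 ≈ -7772.8)
l(-3, P(6, -5))*I = 5*(-194319/25) = -194319/5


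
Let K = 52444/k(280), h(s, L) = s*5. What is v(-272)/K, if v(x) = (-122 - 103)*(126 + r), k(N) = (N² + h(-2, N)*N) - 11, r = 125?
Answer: -4268888775/52444 ≈ -81399.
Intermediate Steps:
h(s, L) = 5*s
k(N) = -11 + N² - 10*N (k(N) = (N² + (5*(-2))*N) - 11 = (N² - 10*N) - 11 = -11 + N² - 10*N)
v(x) = -56475 (v(x) = (-122 - 103)*(126 + 125) = -225*251 = -56475)
K = 52444/75589 (K = 52444/(-11 + 280² - 10*280) = 52444/(-11 + 78400 - 2800) = 52444/75589 ≈ 0.69380)
v(-272)/K = -56475/52444/75589 = -56475*75589/52444 = -4268888775/52444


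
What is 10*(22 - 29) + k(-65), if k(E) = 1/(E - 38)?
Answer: -7211/103 ≈ -70.010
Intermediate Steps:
k(E) = 1/(-38 + E)
10*(22 - 29) + k(-65) = 10*(22 - 29) + 1/(-38 - 65) = 10*(-7) + 1/(-103) = -70 - 1/103 = -7211/103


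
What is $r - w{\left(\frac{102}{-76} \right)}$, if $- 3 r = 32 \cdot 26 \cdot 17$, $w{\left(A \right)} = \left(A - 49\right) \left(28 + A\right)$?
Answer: $- \frac{14610329}{4332} \approx -3372.7$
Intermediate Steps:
$w{\left(A \right)} = \left(-49 + A\right) \left(28 + A\right)$
$r = - \frac{14144}{3}$ ($r = - \frac{32 \cdot 26 \cdot 17}{3} = - \frac{832 \cdot 17}{3} = \left(- \frac{1}{3}\right) 14144 = - \frac{14144}{3} \approx -4714.7$)
$r - w{\left(\frac{102}{-76} \right)} = - \frac{14144}{3} - \left(-1372 + \left(\frac{102}{-76}\right)^{2} - 21 \frac{102}{-76}\right) = - \frac{14144}{3} - \left(-1372 + \left(102 \left(- \frac{1}{76}\right)\right)^{2} - 21 \cdot 102 \left(- \frac{1}{76}\right)\right) = - \frac{14144}{3} - \left(-1372 + \left(- \frac{51}{38}\right)^{2} - - \frac{1071}{38}\right) = - \frac{14144}{3} - \left(-1372 + \frac{2601}{1444} + \frac{1071}{38}\right) = - \frac{14144}{3} - - \frac{1937869}{1444} = - \frac{14144}{3} + \frac{1937869}{1444} = - \frac{14610329}{4332}$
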